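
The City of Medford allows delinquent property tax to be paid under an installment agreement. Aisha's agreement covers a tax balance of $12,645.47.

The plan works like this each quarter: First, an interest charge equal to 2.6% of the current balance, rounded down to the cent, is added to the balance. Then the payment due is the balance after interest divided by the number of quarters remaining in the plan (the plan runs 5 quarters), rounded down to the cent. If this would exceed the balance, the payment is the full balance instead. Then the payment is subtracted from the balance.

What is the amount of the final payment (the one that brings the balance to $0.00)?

$2,875.42

Quarter 1: opening $12,645.47; interest $328.78 → $12,974.25; payment $2,594.85; balance $10,379.40
Quarter 2: opening $10,379.40; interest $269.86 → $10,649.26; payment $2,662.31; balance $7,986.95
Quarter 3: opening $7,986.95; interest $207.66 → $8,194.61; payment $2,731.53; balance $5,463.08
Quarter 4: opening $5,463.08; interest $142.04 → $5,605.12; payment $2,802.56; balance $2,802.56
Quarter 5: opening $2,802.56; interest $72.86 → $2,875.42; payment $2,875.42; balance $0.00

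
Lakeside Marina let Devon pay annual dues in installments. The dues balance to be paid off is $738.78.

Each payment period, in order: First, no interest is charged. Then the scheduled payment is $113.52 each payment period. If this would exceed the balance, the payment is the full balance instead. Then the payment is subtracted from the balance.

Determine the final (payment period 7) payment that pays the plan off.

Payment period 1: $738.78 − $113.52 → $625.26
Payment period 2: $625.26 − $113.52 → $511.74
Payment period 3: $511.74 − $113.52 → $398.22
Payment period 4: $398.22 − $113.52 → $284.70
Payment period 5: $284.70 − $113.52 → $171.18
Payment period 6: $171.18 − $113.52 → $57.66
Payment period 7: $57.66 − $57.66 → $0.00

$57.66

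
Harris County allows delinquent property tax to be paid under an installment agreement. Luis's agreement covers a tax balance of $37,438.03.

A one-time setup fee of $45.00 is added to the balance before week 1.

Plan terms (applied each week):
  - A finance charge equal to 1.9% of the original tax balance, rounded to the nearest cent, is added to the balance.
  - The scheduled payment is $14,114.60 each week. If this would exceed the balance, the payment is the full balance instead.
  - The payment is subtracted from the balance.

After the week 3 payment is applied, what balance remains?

Week 1: opening $37,483.03; interest $711.32 → $38,194.35; payment $14,114.60; balance $24,079.75
Week 2: opening $24,079.75; interest $711.32 → $24,791.07; payment $14,114.60; balance $10,676.47
Week 3: opening $10,676.47; interest $711.32 → $11,387.79; payment $11,387.79; balance $0.00

$0.00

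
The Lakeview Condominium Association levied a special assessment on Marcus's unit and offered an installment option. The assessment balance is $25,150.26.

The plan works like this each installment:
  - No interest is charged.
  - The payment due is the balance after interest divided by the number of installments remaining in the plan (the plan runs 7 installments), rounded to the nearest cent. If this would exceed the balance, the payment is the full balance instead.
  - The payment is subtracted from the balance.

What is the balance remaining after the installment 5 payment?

Installment 1: $25,150.26 − $3,592.89 → $21,557.37
Installment 2: $21,557.37 − $3,592.90 → $17,964.47
Installment 3: $17,964.47 − $3,592.89 → $14,371.58
Installment 4: $14,371.58 − $3,592.90 → $10,778.68
Installment 5: $10,778.68 − $3,592.89 → $7,185.79

$7,185.79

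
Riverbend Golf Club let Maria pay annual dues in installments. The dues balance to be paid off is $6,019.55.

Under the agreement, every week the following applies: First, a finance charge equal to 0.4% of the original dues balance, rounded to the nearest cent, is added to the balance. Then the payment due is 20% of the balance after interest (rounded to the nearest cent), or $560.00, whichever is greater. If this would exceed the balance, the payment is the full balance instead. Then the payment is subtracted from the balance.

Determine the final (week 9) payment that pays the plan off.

$402.87

Week 1: $6,019.55 +$24.08 interest = $6,043.63; pay $1,208.73 → $4,834.90
Week 2: $4,834.90 +$24.08 interest = $4,858.98; pay $971.80 → $3,887.18
Week 3: $3,887.18 +$24.08 interest = $3,911.26; pay $782.25 → $3,129.01
Week 4: $3,129.01 +$24.08 interest = $3,153.09; pay $630.62 → $2,522.47
Week 5: $2,522.47 +$24.08 interest = $2,546.55; pay $560.00 → $1,986.55
Week 6: $1,986.55 +$24.08 interest = $2,010.63; pay $560.00 → $1,450.63
Week 7: $1,450.63 +$24.08 interest = $1,474.71; pay $560.00 → $914.71
Week 8: $914.71 +$24.08 interest = $938.79; pay $560.00 → $378.79
Week 9: $378.79 +$24.08 interest = $402.87; pay $402.87 → $0.00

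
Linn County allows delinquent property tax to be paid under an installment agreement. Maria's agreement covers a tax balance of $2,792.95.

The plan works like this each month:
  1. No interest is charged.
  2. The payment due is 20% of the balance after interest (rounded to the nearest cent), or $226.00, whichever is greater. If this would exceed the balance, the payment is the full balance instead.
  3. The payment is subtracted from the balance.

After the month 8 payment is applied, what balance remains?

Month 1: opening $2,792.95; payment $558.59; balance $2,234.36
Month 2: opening $2,234.36; payment $446.87; balance $1,787.49
Month 3: opening $1,787.49; payment $357.50; balance $1,429.99
Month 4: opening $1,429.99; payment $286.00; balance $1,143.99
Month 5: opening $1,143.99; payment $228.80; balance $915.19
Month 6: opening $915.19; payment $226.00; balance $689.19
Month 7: opening $689.19; payment $226.00; balance $463.19
Month 8: opening $463.19; payment $226.00; balance $237.19

$237.19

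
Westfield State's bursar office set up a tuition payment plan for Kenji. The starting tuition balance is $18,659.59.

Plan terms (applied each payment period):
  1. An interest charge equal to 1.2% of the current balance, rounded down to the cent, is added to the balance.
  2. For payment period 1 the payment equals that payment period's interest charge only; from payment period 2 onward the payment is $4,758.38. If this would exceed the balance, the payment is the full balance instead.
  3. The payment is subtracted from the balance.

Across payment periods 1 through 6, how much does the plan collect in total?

$19,452.35

Payment period 1: opening $18,659.59; interest $223.91 → $18,883.50; payment $223.91; balance $18,659.59
Payment period 2: opening $18,659.59; interest $223.91 → $18,883.50; payment $4,758.38; balance $14,125.12
Payment period 3: opening $14,125.12; interest $169.50 → $14,294.62; payment $4,758.38; balance $9,536.24
Payment period 4: opening $9,536.24; interest $114.43 → $9,650.67; payment $4,758.38; balance $4,892.29
Payment period 5: opening $4,892.29; interest $58.70 → $4,950.99; payment $4,758.38; balance $192.61
Payment period 6: opening $192.61; interest $2.31 → $194.92; payment $194.92; balance $0.00
Total paid: $19,452.35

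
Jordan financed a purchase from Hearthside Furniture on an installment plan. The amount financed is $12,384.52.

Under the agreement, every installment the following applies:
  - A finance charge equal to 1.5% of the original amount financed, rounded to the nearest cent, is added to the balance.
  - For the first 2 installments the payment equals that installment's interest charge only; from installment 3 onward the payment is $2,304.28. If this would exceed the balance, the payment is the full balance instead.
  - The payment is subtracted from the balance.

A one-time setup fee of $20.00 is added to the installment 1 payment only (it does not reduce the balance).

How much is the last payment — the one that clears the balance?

$1,977.74

Installment 1: opening $12,384.52; interest $185.77 → $12,570.29; payment $185.77 (+ $20.00 fee); balance $12,384.52
Installment 2: opening $12,384.52; interest $185.77 → $12,570.29; payment $185.77; balance $12,384.52
Installment 3: opening $12,384.52; interest $185.77 → $12,570.29; payment $2,304.28; balance $10,266.01
Installment 4: opening $10,266.01; interest $185.77 → $10,451.78; payment $2,304.28; balance $8,147.50
Installment 5: opening $8,147.50; interest $185.77 → $8,333.27; payment $2,304.28; balance $6,028.99
Installment 6: opening $6,028.99; interest $185.77 → $6,214.76; payment $2,304.28; balance $3,910.48
Installment 7: opening $3,910.48; interest $185.77 → $4,096.25; payment $2,304.28; balance $1,791.97
Installment 8: opening $1,791.97; interest $185.77 → $1,977.74; payment $1,977.74; balance $0.00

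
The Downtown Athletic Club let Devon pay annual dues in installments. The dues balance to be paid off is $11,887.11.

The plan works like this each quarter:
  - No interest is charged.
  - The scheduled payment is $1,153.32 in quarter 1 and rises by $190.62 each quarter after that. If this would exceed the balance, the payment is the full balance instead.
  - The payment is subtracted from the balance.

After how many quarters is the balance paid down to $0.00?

7

Quarter 1: opening $11,887.11; payment $1,153.32; balance $10,733.79
Quarter 2: opening $10,733.79; payment $1,343.94; balance $9,389.85
Quarter 3: opening $9,389.85; payment $1,534.56; balance $7,855.29
Quarter 4: opening $7,855.29; payment $1,725.18; balance $6,130.11
Quarter 5: opening $6,130.11; payment $1,915.80; balance $4,214.31
Quarter 6: opening $4,214.31; payment $2,106.42; balance $2,107.89
Quarter 7: opening $2,107.89; payment $2,107.89; balance $0.00
Balance reaches $0.00 in quarter 7.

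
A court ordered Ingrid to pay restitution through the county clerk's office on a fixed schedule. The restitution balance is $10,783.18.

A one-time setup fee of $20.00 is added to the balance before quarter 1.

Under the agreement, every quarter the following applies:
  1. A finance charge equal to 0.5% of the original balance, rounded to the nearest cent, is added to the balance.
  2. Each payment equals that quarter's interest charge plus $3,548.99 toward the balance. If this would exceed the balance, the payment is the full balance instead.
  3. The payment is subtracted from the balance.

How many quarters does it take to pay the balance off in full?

4

Quarter 1: opening $10,803.18; interest $53.92 → $10,857.10; payment $3,602.91; balance $7,254.19
Quarter 2: opening $7,254.19; interest $53.92 → $7,308.11; payment $3,602.91; balance $3,705.20
Quarter 3: opening $3,705.20; interest $53.92 → $3,759.12; payment $3,602.91; balance $156.21
Quarter 4: opening $156.21; interest $53.92 → $210.13; payment $210.13; balance $0.00
Balance reaches $0.00 in quarter 4.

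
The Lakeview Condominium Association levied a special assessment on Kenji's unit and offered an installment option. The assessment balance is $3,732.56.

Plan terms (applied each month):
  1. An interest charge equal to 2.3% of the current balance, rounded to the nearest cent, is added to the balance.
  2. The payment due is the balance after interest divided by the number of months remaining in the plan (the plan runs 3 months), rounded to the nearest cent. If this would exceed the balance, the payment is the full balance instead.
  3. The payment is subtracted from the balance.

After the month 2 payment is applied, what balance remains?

$1,302.08

Month 1: opening $3,732.56; interest $85.85 → $3,818.41; payment $1,272.80; balance $2,545.61
Month 2: opening $2,545.61; interest $58.55 → $2,604.16; payment $1,302.08; balance $1,302.08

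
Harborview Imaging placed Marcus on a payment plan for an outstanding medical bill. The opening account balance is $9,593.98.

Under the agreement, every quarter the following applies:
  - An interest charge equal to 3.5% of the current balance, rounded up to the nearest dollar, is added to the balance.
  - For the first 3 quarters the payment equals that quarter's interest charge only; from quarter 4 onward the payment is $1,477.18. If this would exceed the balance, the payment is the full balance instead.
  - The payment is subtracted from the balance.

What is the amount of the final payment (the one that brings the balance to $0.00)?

Quarter 1: opening $9,593.98; interest $336.00 → $9,929.98; payment $336.00; balance $9,593.98
Quarter 2: opening $9,593.98; interest $336.00 → $9,929.98; payment $336.00; balance $9,593.98
Quarter 3: opening $9,593.98; interest $336.00 → $9,929.98; payment $336.00; balance $9,593.98
Quarter 4: opening $9,593.98; interest $336.00 → $9,929.98; payment $1,477.18; balance $8,452.80
Quarter 5: opening $8,452.80; interest $296.00 → $8,748.80; payment $1,477.18; balance $7,271.62
Quarter 6: opening $7,271.62; interest $255.00 → $7,526.62; payment $1,477.18; balance $6,049.44
Quarter 7: opening $6,049.44; interest $212.00 → $6,261.44; payment $1,477.18; balance $4,784.26
Quarter 8: opening $4,784.26; interest $168.00 → $4,952.26; payment $1,477.18; balance $3,475.08
Quarter 9: opening $3,475.08; interest $122.00 → $3,597.08; payment $1,477.18; balance $2,119.90
Quarter 10: opening $2,119.90; interest $75.00 → $2,194.90; payment $1,477.18; balance $717.72
Quarter 11: opening $717.72; interest $26.00 → $743.72; payment $743.72; balance $0.00

$743.72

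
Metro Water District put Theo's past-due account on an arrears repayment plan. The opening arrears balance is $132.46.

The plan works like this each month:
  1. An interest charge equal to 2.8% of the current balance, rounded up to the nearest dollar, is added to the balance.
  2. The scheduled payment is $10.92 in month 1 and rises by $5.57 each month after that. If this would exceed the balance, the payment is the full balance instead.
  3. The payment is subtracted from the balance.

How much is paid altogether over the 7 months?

$152.46

Month 1: opening $132.46; interest $4.00 → $136.46; payment $10.92; balance $125.54
Month 2: opening $125.54; interest $4.00 → $129.54; payment $16.49; balance $113.05
Month 3: opening $113.05; interest $4.00 → $117.05; payment $22.06; balance $94.99
Month 4: opening $94.99; interest $3.00 → $97.99; payment $27.63; balance $70.36
Month 5: opening $70.36; interest $2.00 → $72.36; payment $33.20; balance $39.16
Month 6: opening $39.16; interest $2.00 → $41.16; payment $38.77; balance $2.39
Month 7: opening $2.39; interest $1.00 → $3.39; payment $3.39; balance $0.00
Total paid: $152.46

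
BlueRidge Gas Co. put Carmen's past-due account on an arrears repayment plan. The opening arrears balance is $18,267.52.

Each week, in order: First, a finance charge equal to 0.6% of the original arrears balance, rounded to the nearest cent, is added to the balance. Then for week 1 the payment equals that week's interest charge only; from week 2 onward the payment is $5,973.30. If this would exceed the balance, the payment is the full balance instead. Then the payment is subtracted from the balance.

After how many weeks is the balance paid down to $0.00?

# | Opening | Interest | Payment | End bal
1 | $18,267.52 | $109.61 | $109.61 | $18,267.52
2 | $18,267.52 | $109.61 | $5,973.30 | $12,403.83
3 | $12,403.83 | $109.61 | $5,973.30 | $6,540.14
4 | $6,540.14 | $109.61 | $5,973.30 | $676.45
5 | $676.45 | $109.61 | $786.06 | $0.00
Balance reaches $0.00 in week 5.

5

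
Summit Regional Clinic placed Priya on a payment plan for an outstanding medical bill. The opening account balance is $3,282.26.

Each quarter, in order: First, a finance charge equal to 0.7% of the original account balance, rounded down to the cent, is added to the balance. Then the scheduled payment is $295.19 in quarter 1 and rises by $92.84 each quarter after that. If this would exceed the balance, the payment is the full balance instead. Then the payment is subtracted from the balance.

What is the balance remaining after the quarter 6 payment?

Quarter 1: opening $3,282.26; interest $22.97 → $3,305.23; payment $295.19; balance $3,010.04
Quarter 2: opening $3,010.04; interest $22.97 → $3,033.01; payment $388.03; balance $2,644.98
Quarter 3: opening $2,644.98; interest $22.97 → $2,667.95; payment $480.87; balance $2,187.08
Quarter 4: opening $2,187.08; interest $22.97 → $2,210.05; payment $573.71; balance $1,636.34
Quarter 5: opening $1,636.34; interest $22.97 → $1,659.31; payment $666.55; balance $992.76
Quarter 6: opening $992.76; interest $22.97 → $1,015.73; payment $759.39; balance $256.34

$256.34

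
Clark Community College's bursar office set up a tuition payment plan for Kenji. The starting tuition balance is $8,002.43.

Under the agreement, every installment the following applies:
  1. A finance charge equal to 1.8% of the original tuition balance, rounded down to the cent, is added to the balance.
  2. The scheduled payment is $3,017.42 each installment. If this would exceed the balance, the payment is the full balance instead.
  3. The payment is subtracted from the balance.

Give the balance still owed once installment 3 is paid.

$0.00

# | Opening | Interest | Payment | End bal
1 | $8,002.43 | $144.04 | $3,017.42 | $5,129.05
2 | $5,129.05 | $144.04 | $3,017.42 | $2,255.67
3 | $2,255.67 | $144.04 | $2,399.71 | $0.00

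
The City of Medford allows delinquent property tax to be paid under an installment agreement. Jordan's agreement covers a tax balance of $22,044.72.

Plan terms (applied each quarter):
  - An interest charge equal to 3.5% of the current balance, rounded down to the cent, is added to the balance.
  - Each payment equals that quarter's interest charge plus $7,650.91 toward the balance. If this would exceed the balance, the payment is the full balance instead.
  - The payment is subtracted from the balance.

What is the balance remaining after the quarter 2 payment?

# | Opening | Interest | Payment | End bal
1 | $22,044.72 | $771.56 | $8,422.47 | $14,393.81
2 | $14,393.81 | $503.78 | $8,154.69 | $6,742.90

$6,742.90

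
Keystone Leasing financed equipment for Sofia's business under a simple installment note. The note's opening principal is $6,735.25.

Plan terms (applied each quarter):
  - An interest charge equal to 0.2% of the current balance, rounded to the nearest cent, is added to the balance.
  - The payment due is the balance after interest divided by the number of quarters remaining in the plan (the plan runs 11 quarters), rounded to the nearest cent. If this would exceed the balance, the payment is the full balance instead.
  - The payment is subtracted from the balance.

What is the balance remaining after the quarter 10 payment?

Quarter 1: $6,735.25 +$13.47 interest = $6,748.72; pay $613.52 → $6,135.20
Quarter 2: $6,135.20 +$12.27 interest = $6,147.47; pay $614.75 → $5,532.72
Quarter 3: $5,532.72 +$11.07 interest = $5,543.79; pay $615.98 → $4,927.81
Quarter 4: $4,927.81 +$9.86 interest = $4,937.67; pay $617.21 → $4,320.46
Quarter 5: $4,320.46 +$8.64 interest = $4,329.10; pay $618.44 → $3,710.66
Quarter 6: $3,710.66 +$7.42 interest = $3,718.08; pay $619.68 → $3,098.40
Quarter 7: $3,098.40 +$6.20 interest = $3,104.60; pay $620.92 → $2,483.68
Quarter 8: $2,483.68 +$4.97 interest = $2,488.65; pay $622.16 → $1,866.49
Quarter 9: $1,866.49 +$3.73 interest = $1,870.22; pay $623.41 → $1,246.81
Quarter 10: $1,246.81 +$2.49 interest = $1,249.30; pay $624.65 → $624.65

$624.65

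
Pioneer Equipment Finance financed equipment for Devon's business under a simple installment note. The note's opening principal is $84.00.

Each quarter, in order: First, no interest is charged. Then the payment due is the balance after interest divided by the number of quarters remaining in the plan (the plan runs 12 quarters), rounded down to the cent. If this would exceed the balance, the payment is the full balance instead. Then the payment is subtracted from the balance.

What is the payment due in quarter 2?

# | Opening | Payment | End bal
1 | $84.00 | $7.00 | $77.00
2 | $77.00 | $7.00 | $70.00

$7.00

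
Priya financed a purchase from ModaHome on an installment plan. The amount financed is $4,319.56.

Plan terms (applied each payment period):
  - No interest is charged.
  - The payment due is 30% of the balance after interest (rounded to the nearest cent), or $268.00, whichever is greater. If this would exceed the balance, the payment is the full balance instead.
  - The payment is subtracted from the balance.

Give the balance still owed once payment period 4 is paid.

Payment period 1: opening $4,319.56; payment $1,295.87; balance $3,023.69
Payment period 2: opening $3,023.69; payment $907.11; balance $2,116.58
Payment period 3: opening $2,116.58; payment $634.97; balance $1,481.61
Payment period 4: opening $1,481.61; payment $444.48; balance $1,037.13

$1,037.13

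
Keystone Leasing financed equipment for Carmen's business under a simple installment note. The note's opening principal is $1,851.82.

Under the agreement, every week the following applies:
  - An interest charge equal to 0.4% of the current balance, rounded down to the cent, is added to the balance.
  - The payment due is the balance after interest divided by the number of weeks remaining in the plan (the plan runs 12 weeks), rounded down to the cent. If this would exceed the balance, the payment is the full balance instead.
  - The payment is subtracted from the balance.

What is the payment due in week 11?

$161.24

Week 1: opening $1,851.82; interest $7.40 → $1,859.22; payment $154.93; balance $1,704.29
Week 2: opening $1,704.29; interest $6.81 → $1,711.10; payment $155.55; balance $1,555.55
Week 3: opening $1,555.55; interest $6.22 → $1,561.77; payment $156.17; balance $1,405.60
Week 4: opening $1,405.60; interest $5.62 → $1,411.22; payment $156.80; balance $1,254.42
Week 5: opening $1,254.42; interest $5.01 → $1,259.43; payment $157.42; balance $1,102.01
Week 6: opening $1,102.01; interest $4.40 → $1,106.41; payment $158.05; balance $948.36
Week 7: opening $948.36; interest $3.79 → $952.15; payment $158.69; balance $793.46
Week 8: opening $793.46; interest $3.17 → $796.63; payment $159.32; balance $637.31
Week 9: opening $637.31; interest $2.54 → $639.85; payment $159.96; balance $479.89
Week 10: opening $479.89; interest $1.91 → $481.80; payment $160.60; balance $321.20
Week 11: opening $321.20; interest $1.28 → $322.48; payment $161.24; balance $161.24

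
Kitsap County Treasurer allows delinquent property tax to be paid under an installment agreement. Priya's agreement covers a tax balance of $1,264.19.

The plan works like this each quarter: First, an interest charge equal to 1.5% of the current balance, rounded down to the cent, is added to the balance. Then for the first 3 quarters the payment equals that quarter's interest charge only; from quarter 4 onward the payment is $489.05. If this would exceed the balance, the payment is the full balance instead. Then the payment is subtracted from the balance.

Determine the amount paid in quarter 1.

$18.96

Quarter 1: $1,264.19 +$18.96 interest = $1,283.15; pay $18.96 → $1,264.19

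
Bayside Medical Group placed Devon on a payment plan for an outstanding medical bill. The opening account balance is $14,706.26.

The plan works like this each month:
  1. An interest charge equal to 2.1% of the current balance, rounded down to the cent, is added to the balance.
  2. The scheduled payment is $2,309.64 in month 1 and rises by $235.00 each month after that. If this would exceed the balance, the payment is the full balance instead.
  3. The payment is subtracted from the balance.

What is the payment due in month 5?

# | Opening | Interest | Payment | End bal
1 | $14,706.26 | $308.83 | $2,309.64 | $12,705.45
2 | $12,705.45 | $266.81 | $2,544.64 | $10,427.62
3 | $10,427.62 | $218.98 | $2,779.64 | $7,866.96
4 | $7,866.96 | $165.20 | $3,014.64 | $5,017.52
5 | $5,017.52 | $105.36 | $3,249.64 | $1,873.24

$3,249.64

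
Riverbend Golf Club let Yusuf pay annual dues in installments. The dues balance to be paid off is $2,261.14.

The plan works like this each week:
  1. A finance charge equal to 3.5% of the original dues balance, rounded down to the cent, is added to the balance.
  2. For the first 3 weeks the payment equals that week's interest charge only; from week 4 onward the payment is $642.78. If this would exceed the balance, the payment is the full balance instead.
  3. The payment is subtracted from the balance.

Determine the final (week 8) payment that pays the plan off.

Week 1: opening $2,261.14; interest $79.13 → $2,340.27; payment $79.13; balance $2,261.14
Week 2: opening $2,261.14; interest $79.13 → $2,340.27; payment $79.13; balance $2,261.14
Week 3: opening $2,261.14; interest $79.13 → $2,340.27; payment $79.13; balance $2,261.14
Week 4: opening $2,261.14; interest $79.13 → $2,340.27; payment $642.78; balance $1,697.49
Week 5: opening $1,697.49; interest $79.13 → $1,776.62; payment $642.78; balance $1,133.84
Week 6: opening $1,133.84; interest $79.13 → $1,212.97; payment $642.78; balance $570.19
Week 7: opening $570.19; interest $79.13 → $649.32; payment $642.78; balance $6.54
Week 8: opening $6.54; interest $79.13 → $85.67; payment $85.67; balance $0.00

$85.67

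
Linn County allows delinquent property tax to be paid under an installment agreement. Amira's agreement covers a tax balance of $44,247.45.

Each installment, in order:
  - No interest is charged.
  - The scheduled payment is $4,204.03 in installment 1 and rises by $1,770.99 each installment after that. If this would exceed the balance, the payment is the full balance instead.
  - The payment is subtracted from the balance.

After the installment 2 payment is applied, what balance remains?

Installment 1: $44,247.45 − $4,204.03 → $40,043.42
Installment 2: $40,043.42 − $5,975.02 → $34,068.40

$34,068.40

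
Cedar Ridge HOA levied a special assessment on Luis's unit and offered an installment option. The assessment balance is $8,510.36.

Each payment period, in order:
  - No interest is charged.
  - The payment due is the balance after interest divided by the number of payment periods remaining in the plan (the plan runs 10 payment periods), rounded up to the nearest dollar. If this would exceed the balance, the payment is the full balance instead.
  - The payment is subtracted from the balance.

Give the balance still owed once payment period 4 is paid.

$5,105.36

Payment period 1: opening $8,510.36; payment $852.00; balance $7,658.36
Payment period 2: opening $7,658.36; payment $851.00; balance $6,807.36
Payment period 3: opening $6,807.36; payment $851.00; balance $5,956.36
Payment period 4: opening $5,956.36; payment $851.00; balance $5,105.36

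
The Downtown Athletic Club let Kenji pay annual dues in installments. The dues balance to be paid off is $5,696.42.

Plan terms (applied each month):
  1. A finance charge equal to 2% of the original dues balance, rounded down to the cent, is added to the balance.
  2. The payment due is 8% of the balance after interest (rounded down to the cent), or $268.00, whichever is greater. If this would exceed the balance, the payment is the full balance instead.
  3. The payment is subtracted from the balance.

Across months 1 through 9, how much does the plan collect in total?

Month 1: opening $5,696.42; interest $113.92 → $5,810.34; payment $464.82; balance $5,345.52
Month 2: opening $5,345.52; interest $113.92 → $5,459.44; payment $436.75; balance $5,022.69
Month 3: opening $5,022.69; interest $113.92 → $5,136.61; payment $410.92; balance $4,725.69
Month 4: opening $4,725.69; interest $113.92 → $4,839.61; payment $387.16; balance $4,452.45
Month 5: opening $4,452.45; interest $113.92 → $4,566.37; payment $365.30; balance $4,201.07
Month 6: opening $4,201.07; interest $113.92 → $4,314.99; payment $345.19; balance $3,969.80
Month 7: opening $3,969.80; interest $113.92 → $4,083.72; payment $326.69; balance $3,757.03
Month 8: opening $3,757.03; interest $113.92 → $3,870.95; payment $309.67; balance $3,561.28
Month 9: opening $3,561.28; interest $113.92 → $3,675.20; payment $294.01; balance $3,381.19
Total paid: $3,340.51

$3,340.51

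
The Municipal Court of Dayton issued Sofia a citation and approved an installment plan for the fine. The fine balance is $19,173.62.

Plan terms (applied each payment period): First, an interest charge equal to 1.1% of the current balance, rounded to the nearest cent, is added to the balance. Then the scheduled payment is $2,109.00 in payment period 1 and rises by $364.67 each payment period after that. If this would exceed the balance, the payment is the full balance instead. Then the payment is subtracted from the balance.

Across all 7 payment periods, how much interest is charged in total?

Payment period 1: $19,173.62 +$210.91 interest = $19,384.53; pay $2,109.00 → $17,275.53
Payment period 2: $17,275.53 +$190.03 interest = $17,465.56; pay $2,473.67 → $14,991.89
Payment period 3: $14,991.89 +$164.91 interest = $15,156.80; pay $2,838.34 → $12,318.46
Payment period 4: $12,318.46 +$135.50 interest = $12,453.96; pay $3,203.01 → $9,250.95
Payment period 5: $9,250.95 +$101.76 interest = $9,352.71; pay $3,567.68 → $5,785.03
Payment period 6: $5,785.03 +$63.64 interest = $5,848.67; pay $3,932.35 → $1,916.32
Payment period 7: $1,916.32 +$21.08 interest = $1,937.40; pay $1,937.40 → $0.00
Total interest: $210.91 + $190.03 + $164.91 + $135.50 + $101.76 + $63.64 + $21.08 = $887.83

$887.83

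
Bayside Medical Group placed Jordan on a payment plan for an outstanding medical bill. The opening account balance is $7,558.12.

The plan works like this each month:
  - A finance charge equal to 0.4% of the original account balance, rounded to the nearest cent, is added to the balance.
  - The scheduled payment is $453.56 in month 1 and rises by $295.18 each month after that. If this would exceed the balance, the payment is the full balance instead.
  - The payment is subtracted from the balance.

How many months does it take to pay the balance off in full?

7

Month 1: $7,558.12 +$30.23 interest = $7,588.35; pay $453.56 → $7,134.79
Month 2: $7,134.79 +$30.23 interest = $7,165.02; pay $748.74 → $6,416.28
Month 3: $6,416.28 +$30.23 interest = $6,446.51; pay $1,043.92 → $5,402.59
Month 4: $5,402.59 +$30.23 interest = $5,432.82; pay $1,339.10 → $4,093.72
Month 5: $4,093.72 +$30.23 interest = $4,123.95; pay $1,634.28 → $2,489.67
Month 6: $2,489.67 +$30.23 interest = $2,519.90; pay $1,929.46 → $590.44
Month 7: $590.44 +$30.23 interest = $620.67; pay $620.67 → $0.00
Balance reaches $0.00 in month 7.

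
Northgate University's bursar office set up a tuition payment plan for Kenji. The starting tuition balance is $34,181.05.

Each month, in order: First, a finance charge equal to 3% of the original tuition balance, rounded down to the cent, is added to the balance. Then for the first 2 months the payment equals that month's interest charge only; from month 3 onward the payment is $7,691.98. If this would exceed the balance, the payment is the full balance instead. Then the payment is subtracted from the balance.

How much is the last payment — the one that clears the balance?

$1,873.73

Month 1: opening $34,181.05; interest $1,025.43 → $35,206.48; payment $1,025.43; balance $34,181.05
Month 2: opening $34,181.05; interest $1,025.43 → $35,206.48; payment $1,025.43; balance $34,181.05
Month 3: opening $34,181.05; interest $1,025.43 → $35,206.48; payment $7,691.98; balance $27,514.50
Month 4: opening $27,514.50; interest $1,025.43 → $28,539.93; payment $7,691.98; balance $20,847.95
Month 5: opening $20,847.95; interest $1,025.43 → $21,873.38; payment $7,691.98; balance $14,181.40
Month 6: opening $14,181.40; interest $1,025.43 → $15,206.83; payment $7,691.98; balance $7,514.85
Month 7: opening $7,514.85; interest $1,025.43 → $8,540.28; payment $7,691.98; balance $848.30
Month 8: opening $848.30; interest $1,025.43 → $1,873.73; payment $1,873.73; balance $0.00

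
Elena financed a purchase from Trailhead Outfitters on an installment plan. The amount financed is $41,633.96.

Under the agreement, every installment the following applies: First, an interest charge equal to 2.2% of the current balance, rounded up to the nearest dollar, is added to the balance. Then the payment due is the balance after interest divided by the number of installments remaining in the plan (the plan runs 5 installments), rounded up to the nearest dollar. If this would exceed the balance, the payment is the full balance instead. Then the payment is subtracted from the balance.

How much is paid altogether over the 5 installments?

Installment 1: $41,633.96 +$916.00 interest = $42,549.96; pay $8,510.00 → $34,039.96
Installment 2: $34,039.96 +$749.00 interest = $34,788.96; pay $8,698.00 → $26,090.96
Installment 3: $26,090.96 +$575.00 interest = $26,665.96; pay $8,889.00 → $17,776.96
Installment 4: $17,776.96 +$392.00 interest = $18,168.96; pay $9,085.00 → $9,083.96
Installment 5: $9,083.96 +$200.00 interest = $9,283.96; pay $9,283.96 → $0.00
Total paid: $44,465.96

$44,465.96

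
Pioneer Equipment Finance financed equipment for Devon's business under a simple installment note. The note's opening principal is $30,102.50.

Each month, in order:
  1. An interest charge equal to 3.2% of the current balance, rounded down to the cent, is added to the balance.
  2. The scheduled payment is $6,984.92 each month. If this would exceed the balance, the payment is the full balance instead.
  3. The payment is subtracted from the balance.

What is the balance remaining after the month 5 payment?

Month 1: opening $30,102.50; interest $963.28 → $31,065.78; payment $6,984.92; balance $24,080.86
Month 2: opening $24,080.86; interest $770.58 → $24,851.44; payment $6,984.92; balance $17,866.52
Month 3: opening $17,866.52; interest $571.72 → $18,438.24; payment $6,984.92; balance $11,453.32
Month 4: opening $11,453.32; interest $366.50 → $11,819.82; payment $6,984.92; balance $4,834.90
Month 5: opening $4,834.90; interest $154.71 → $4,989.61; payment $4,989.61; balance $0.00

$0.00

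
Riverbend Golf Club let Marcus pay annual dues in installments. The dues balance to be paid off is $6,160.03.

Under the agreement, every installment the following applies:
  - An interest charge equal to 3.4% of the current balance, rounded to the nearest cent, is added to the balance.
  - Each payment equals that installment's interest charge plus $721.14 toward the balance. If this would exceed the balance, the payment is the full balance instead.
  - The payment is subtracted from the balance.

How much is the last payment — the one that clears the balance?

Installment 1: opening $6,160.03; interest $209.44 → $6,369.47; payment $930.58; balance $5,438.89
Installment 2: opening $5,438.89; interest $184.92 → $5,623.81; payment $906.06; balance $4,717.75
Installment 3: opening $4,717.75; interest $160.40 → $4,878.15; payment $881.54; balance $3,996.61
Installment 4: opening $3,996.61; interest $135.88 → $4,132.49; payment $857.02; balance $3,275.47
Installment 5: opening $3,275.47; interest $111.37 → $3,386.84; payment $832.51; balance $2,554.33
Installment 6: opening $2,554.33; interest $86.85 → $2,641.18; payment $807.99; balance $1,833.19
Installment 7: opening $1,833.19; interest $62.33 → $1,895.52; payment $783.47; balance $1,112.05
Installment 8: opening $1,112.05; interest $37.81 → $1,149.86; payment $758.95; balance $390.91
Installment 9: opening $390.91; interest $13.29 → $404.20; payment $404.20; balance $0.00

$404.20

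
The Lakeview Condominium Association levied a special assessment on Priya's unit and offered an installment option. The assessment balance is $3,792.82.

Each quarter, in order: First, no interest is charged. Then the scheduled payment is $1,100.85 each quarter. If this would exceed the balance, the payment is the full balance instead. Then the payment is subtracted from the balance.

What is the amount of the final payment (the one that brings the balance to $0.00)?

$490.27

Quarter 1: $3,792.82 − $1,100.85 → $2,691.97
Quarter 2: $2,691.97 − $1,100.85 → $1,591.12
Quarter 3: $1,591.12 − $1,100.85 → $490.27
Quarter 4: $490.27 − $490.27 → $0.00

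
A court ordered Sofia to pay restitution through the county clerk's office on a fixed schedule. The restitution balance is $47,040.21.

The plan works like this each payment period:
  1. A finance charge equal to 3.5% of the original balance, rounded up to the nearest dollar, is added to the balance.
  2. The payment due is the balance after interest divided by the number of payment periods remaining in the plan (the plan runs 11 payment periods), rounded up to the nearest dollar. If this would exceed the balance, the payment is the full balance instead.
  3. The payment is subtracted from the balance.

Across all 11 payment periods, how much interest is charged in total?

Payment period 1: $47,040.21 +$1,647.00 interest = $48,687.21; pay $4,427.00 → $44,260.21
Payment period 2: $44,260.21 +$1,647.00 interest = $45,907.21; pay $4,591.00 → $41,316.21
Payment period 3: $41,316.21 +$1,647.00 interest = $42,963.21; pay $4,774.00 → $38,189.21
Payment period 4: $38,189.21 +$1,647.00 interest = $39,836.21; pay $4,980.00 → $34,856.21
Payment period 5: $34,856.21 +$1,647.00 interest = $36,503.21; pay $5,215.00 → $31,288.21
Payment period 6: $31,288.21 +$1,647.00 interest = $32,935.21; pay $5,490.00 → $27,445.21
Payment period 7: $27,445.21 +$1,647.00 interest = $29,092.21; pay $5,819.00 → $23,273.21
Payment period 8: $23,273.21 +$1,647.00 interest = $24,920.21; pay $6,231.00 → $18,689.21
Payment period 9: $18,689.21 +$1,647.00 interest = $20,336.21; pay $6,779.00 → $13,557.21
Payment period 10: $13,557.21 +$1,647.00 interest = $15,204.21; pay $7,603.00 → $7,601.21
Payment period 11: $7,601.21 +$1,647.00 interest = $9,248.21; pay $9,248.21 → $0.00
Total interest: $1,647.00 + $1,647.00 + $1,647.00 + $1,647.00 + $1,647.00 + $1,647.00 + $1,647.00 + $1,647.00 + $1,647.00 + $1,647.00 + $1,647.00 = $18,117.00

$18,117.00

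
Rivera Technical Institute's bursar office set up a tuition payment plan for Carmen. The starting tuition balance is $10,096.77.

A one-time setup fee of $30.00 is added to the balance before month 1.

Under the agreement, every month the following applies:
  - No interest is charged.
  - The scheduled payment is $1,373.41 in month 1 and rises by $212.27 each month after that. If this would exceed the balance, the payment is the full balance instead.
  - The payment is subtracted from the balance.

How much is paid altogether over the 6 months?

Month 1: $10,126.77 − $1,373.41 → $8,753.36
Month 2: $8,753.36 − $1,585.68 → $7,167.68
Month 3: $7,167.68 − $1,797.95 → $5,369.73
Month 4: $5,369.73 − $2,010.22 → $3,359.51
Month 5: $3,359.51 − $2,222.49 → $1,137.02
Month 6: $1,137.02 − $1,137.02 → $0.00
Total paid: $10,126.77

$10,126.77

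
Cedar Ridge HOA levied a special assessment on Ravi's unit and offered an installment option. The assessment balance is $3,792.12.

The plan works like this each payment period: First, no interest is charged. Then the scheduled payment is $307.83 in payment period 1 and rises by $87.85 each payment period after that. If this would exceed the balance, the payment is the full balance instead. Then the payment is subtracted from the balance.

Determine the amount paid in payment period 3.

$483.53

# | Opening | Payment | End bal
1 | $3,792.12 | $307.83 | $3,484.29
2 | $3,484.29 | $395.68 | $3,088.61
3 | $3,088.61 | $483.53 | $2,605.08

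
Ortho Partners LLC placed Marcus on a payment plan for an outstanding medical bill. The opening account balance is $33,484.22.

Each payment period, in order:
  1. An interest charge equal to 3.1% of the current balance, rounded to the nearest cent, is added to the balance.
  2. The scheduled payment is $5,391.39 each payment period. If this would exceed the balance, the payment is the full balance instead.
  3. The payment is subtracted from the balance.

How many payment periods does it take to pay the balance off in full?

Payment period 1: $33,484.22 +$1,038.01 interest = $34,522.23; pay $5,391.39 → $29,130.84
Payment period 2: $29,130.84 +$903.06 interest = $30,033.90; pay $5,391.39 → $24,642.51
Payment period 3: $24,642.51 +$763.92 interest = $25,406.43; pay $5,391.39 → $20,015.04
Payment period 4: $20,015.04 +$620.47 interest = $20,635.51; pay $5,391.39 → $15,244.12
Payment period 5: $15,244.12 +$472.57 interest = $15,716.69; pay $5,391.39 → $10,325.30
Payment period 6: $10,325.30 +$320.08 interest = $10,645.38; pay $5,391.39 → $5,253.99
Payment period 7: $5,253.99 +$162.87 interest = $5,416.86; pay $5,391.39 → $25.47
Payment period 8: $25.47 +$0.79 interest = $26.26; pay $26.26 → $0.00
Balance reaches $0.00 in payment period 8.

8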